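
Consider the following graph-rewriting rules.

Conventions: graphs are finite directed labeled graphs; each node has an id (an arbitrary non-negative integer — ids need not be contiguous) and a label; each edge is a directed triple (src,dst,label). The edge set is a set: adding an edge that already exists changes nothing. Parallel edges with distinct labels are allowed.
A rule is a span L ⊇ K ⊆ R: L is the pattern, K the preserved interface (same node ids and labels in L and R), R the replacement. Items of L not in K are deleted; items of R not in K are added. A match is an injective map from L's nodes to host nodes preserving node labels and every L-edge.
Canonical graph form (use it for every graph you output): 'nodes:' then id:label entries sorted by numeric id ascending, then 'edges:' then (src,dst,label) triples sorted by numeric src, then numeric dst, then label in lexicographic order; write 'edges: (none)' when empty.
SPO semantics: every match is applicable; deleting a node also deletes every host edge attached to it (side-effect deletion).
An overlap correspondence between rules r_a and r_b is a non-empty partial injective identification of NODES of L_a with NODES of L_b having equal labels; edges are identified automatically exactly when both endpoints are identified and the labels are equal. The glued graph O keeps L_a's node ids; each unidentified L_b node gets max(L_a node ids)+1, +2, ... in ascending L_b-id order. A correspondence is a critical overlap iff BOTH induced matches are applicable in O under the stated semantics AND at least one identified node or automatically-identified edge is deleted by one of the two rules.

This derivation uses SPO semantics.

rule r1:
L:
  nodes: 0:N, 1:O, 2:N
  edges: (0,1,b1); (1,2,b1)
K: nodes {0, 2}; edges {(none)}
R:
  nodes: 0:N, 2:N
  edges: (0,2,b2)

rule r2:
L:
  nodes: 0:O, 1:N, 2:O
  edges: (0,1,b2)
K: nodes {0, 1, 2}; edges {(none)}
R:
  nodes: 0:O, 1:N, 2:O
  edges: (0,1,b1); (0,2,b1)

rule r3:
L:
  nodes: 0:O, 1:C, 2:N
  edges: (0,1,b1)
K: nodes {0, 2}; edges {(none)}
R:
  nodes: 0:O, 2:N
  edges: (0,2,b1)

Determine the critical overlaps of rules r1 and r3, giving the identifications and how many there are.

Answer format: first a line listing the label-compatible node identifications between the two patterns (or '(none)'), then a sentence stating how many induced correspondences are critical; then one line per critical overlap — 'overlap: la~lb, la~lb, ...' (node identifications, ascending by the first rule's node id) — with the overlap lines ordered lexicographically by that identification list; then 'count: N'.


label-compatible node identifications between L(r1) and L(r3): 0~2, 1~0, 2~2
3 of the induced correspondences are critical overlaps of r1 and r3.
overlap: 0~2, 1~0
overlap: 1~0
overlap: 1~0, 2~2
count: 3


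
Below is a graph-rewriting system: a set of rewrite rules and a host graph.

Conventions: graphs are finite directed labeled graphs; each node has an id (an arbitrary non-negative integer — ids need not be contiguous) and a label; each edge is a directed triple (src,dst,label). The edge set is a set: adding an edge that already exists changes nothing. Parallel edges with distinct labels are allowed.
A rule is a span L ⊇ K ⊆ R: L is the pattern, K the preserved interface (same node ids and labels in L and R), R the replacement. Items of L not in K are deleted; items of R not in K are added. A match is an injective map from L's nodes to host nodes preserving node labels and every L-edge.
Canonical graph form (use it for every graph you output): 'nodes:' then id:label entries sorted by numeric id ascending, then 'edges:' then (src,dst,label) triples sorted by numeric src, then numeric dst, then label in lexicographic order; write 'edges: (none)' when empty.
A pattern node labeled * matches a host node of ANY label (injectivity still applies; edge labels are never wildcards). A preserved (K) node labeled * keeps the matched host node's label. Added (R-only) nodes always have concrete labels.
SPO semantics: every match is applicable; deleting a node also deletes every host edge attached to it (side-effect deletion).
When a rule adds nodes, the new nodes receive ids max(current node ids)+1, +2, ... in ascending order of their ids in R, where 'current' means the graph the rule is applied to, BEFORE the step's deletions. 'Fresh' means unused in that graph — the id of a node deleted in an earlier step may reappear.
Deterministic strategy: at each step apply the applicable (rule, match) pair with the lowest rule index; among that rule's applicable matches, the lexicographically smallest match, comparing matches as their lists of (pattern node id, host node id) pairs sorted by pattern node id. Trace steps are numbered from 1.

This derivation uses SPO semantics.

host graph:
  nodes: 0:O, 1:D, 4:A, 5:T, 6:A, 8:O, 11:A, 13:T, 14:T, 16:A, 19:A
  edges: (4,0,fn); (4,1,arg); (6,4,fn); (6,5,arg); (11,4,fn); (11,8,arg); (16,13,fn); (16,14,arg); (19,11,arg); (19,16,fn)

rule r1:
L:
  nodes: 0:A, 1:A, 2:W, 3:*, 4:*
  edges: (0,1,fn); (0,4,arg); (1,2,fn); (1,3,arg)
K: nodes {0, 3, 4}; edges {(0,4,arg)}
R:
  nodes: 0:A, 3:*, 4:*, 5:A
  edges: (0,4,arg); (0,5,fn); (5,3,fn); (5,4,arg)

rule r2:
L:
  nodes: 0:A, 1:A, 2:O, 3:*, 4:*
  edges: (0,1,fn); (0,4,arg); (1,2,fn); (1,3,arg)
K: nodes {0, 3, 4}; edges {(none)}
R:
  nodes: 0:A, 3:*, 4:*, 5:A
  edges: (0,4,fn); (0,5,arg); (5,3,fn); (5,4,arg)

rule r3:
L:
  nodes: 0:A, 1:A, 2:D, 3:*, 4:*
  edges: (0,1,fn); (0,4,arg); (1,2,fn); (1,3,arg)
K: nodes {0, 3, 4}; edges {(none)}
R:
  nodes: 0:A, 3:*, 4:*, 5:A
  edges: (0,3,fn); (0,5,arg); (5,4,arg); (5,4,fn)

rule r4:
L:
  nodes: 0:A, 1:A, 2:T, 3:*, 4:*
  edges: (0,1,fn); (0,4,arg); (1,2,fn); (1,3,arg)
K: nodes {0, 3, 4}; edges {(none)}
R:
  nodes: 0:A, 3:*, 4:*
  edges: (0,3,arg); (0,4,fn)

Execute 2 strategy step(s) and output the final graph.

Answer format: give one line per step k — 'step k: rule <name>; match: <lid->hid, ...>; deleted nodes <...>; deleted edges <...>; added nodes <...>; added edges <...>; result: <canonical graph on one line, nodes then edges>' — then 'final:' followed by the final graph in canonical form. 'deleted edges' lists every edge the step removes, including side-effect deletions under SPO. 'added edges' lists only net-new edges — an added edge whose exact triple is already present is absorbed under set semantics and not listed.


step 1: rule r2; match: 0->6, 1->4, 2->0, 3->1, 4->5; deleted nodes 0, 4; deleted edges (4,0,fn); (4,1,arg); (6,4,fn); (6,5,arg); (11,4,fn); added nodes 20; added edges (6,5,fn); (6,20,arg); (20,1,fn); (20,5,arg); result: nodes: 1:D, 5:T, 6:A, 8:O, 11:A, 13:T, 14:T, 16:A, 19:A, 20:A edges: (6,5,fn); (6,20,arg); (11,8,arg); (16,13,fn); (16,14,arg); (19,11,arg); (19,16,fn); (20,1,fn); (20,5,arg)
step 2: rule r4; match: 0->19, 1->16, 2->13, 3->14, 4->11; deleted nodes 13, 16; deleted edges (16,13,fn); (16,14,arg); (19,11,arg); (19,16,fn); added nodes (none); added edges (19,11,fn); (19,14,arg); result: nodes: 1:D, 5:T, 6:A, 8:O, 11:A, 14:T, 19:A, 20:A edges: (6,5,fn); (6,20,arg); (11,8,arg); (19,11,fn); (19,14,arg); (20,1,fn); (20,5,arg)
final:
nodes: 1:D, 5:T, 6:A, 8:O, 11:A, 14:T, 19:A, 20:A
edges: (6,5,fn); (6,20,arg); (11,8,arg); (19,11,fn); (19,14,arg); (20,1,fn); (20,5,arg)


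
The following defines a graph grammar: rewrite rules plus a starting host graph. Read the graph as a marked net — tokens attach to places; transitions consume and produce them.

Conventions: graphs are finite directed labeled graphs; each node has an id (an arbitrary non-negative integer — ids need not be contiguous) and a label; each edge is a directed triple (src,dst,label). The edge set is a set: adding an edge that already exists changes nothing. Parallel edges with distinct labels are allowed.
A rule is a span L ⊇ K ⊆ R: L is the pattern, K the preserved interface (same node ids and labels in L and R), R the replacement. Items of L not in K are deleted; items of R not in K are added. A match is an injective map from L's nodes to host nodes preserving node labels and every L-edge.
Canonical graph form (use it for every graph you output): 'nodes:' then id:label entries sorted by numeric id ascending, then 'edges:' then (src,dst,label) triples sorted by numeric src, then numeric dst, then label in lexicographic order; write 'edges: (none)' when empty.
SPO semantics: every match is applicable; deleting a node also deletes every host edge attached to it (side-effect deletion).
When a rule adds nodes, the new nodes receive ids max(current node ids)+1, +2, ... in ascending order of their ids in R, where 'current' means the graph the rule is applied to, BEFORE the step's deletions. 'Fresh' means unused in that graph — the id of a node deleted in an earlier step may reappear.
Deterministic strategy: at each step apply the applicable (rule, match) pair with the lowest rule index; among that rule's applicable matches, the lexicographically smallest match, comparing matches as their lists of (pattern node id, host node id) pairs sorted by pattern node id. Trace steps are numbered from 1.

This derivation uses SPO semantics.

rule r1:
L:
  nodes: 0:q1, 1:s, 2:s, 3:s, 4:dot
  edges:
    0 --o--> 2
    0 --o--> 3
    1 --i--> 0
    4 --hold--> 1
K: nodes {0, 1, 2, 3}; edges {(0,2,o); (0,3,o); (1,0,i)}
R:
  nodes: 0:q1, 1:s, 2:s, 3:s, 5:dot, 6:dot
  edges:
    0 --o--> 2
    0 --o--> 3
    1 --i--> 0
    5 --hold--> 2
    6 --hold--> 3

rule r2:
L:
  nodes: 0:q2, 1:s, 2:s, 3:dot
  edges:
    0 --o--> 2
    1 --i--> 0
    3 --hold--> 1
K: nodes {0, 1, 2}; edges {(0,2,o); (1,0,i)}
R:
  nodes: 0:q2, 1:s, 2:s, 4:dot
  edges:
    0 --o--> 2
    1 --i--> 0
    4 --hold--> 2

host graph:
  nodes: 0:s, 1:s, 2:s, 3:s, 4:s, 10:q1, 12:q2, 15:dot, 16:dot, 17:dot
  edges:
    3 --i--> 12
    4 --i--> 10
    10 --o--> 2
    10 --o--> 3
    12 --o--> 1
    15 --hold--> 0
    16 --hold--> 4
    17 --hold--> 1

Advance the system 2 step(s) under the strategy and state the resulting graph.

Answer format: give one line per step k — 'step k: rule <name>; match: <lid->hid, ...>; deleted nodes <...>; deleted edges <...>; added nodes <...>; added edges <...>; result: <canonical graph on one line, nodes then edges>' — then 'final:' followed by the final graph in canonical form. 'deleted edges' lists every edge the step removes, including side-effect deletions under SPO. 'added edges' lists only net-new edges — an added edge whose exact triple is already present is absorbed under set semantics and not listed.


step 1: rule r1; match: 0->10, 1->4, 2->2, 3->3, 4->16; deleted nodes 16; deleted edges (16,4,hold); added nodes 18, 19; added edges (18,2,hold); (19,3,hold); result: nodes: 0:s, 1:s, 2:s, 3:s, 4:s, 10:q1, 12:q2, 15:dot, 17:dot, 18:dot, 19:dot edges: (3,12,i); (4,10,i); (10,2,o); (10,3,o); (12,1,o); (15,0,hold); (17,1,hold); (18,2,hold); (19,3,hold)
step 2: rule r2; match: 0->12, 1->3, 2->1, 3->19; deleted nodes 19; deleted edges (19,3,hold); added nodes 20; added edges (20,1,hold); result: nodes: 0:s, 1:s, 2:s, 3:s, 4:s, 10:q1, 12:q2, 15:dot, 17:dot, 18:dot, 20:dot edges: (3,12,i); (4,10,i); (10,2,o); (10,3,o); (12,1,o); (15,0,hold); (17,1,hold); (18,2,hold); (20,1,hold)
final:
nodes: 0:s, 1:s, 2:s, 3:s, 4:s, 10:q1, 12:q2, 15:dot, 17:dot, 18:dot, 20:dot
edges: (3,12,i); (4,10,i); (10,2,o); (10,3,o); (12,1,o); (15,0,hold); (17,1,hold); (18,2,hold); (20,1,hold)


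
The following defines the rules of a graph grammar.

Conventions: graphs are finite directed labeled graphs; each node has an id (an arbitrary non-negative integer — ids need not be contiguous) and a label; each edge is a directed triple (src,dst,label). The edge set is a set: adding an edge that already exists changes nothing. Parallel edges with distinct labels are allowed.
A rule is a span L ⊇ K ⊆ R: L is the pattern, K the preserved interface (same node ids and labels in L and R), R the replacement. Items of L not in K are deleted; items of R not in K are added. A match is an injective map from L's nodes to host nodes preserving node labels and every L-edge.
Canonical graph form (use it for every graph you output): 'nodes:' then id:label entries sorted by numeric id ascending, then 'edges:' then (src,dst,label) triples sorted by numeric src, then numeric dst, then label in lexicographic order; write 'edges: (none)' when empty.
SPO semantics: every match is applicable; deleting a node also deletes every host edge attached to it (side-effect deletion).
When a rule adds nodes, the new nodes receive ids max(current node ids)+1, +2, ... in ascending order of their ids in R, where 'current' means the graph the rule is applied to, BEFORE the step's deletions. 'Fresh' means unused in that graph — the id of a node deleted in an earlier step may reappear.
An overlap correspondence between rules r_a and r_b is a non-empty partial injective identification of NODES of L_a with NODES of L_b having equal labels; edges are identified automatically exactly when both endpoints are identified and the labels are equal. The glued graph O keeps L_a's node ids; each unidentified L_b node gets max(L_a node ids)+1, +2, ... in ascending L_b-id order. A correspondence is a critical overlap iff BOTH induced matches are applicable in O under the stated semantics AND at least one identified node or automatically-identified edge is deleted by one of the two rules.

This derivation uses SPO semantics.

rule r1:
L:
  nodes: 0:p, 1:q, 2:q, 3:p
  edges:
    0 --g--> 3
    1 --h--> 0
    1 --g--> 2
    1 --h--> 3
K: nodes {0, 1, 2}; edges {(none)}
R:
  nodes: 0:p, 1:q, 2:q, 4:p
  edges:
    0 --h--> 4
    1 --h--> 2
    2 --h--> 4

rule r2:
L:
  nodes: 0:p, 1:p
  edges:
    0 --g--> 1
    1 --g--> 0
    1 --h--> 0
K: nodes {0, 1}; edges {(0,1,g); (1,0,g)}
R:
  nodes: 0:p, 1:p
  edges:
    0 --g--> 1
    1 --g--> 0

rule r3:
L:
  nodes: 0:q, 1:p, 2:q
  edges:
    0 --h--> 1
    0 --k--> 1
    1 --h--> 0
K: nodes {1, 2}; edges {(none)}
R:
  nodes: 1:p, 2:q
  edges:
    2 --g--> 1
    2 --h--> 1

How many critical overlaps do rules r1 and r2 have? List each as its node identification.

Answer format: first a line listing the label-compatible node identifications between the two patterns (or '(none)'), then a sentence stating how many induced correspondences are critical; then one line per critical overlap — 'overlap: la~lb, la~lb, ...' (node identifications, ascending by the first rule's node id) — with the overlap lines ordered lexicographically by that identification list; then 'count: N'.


label-compatible node identifications between L(r1) and L(r2): 0~0, 0~1, 3~0, 3~1
4 of the induced correspondences are critical overlaps of r1 and r2.
overlap: 0~0, 3~1
overlap: 0~1, 3~0
overlap: 3~0
overlap: 3~1
count: 4


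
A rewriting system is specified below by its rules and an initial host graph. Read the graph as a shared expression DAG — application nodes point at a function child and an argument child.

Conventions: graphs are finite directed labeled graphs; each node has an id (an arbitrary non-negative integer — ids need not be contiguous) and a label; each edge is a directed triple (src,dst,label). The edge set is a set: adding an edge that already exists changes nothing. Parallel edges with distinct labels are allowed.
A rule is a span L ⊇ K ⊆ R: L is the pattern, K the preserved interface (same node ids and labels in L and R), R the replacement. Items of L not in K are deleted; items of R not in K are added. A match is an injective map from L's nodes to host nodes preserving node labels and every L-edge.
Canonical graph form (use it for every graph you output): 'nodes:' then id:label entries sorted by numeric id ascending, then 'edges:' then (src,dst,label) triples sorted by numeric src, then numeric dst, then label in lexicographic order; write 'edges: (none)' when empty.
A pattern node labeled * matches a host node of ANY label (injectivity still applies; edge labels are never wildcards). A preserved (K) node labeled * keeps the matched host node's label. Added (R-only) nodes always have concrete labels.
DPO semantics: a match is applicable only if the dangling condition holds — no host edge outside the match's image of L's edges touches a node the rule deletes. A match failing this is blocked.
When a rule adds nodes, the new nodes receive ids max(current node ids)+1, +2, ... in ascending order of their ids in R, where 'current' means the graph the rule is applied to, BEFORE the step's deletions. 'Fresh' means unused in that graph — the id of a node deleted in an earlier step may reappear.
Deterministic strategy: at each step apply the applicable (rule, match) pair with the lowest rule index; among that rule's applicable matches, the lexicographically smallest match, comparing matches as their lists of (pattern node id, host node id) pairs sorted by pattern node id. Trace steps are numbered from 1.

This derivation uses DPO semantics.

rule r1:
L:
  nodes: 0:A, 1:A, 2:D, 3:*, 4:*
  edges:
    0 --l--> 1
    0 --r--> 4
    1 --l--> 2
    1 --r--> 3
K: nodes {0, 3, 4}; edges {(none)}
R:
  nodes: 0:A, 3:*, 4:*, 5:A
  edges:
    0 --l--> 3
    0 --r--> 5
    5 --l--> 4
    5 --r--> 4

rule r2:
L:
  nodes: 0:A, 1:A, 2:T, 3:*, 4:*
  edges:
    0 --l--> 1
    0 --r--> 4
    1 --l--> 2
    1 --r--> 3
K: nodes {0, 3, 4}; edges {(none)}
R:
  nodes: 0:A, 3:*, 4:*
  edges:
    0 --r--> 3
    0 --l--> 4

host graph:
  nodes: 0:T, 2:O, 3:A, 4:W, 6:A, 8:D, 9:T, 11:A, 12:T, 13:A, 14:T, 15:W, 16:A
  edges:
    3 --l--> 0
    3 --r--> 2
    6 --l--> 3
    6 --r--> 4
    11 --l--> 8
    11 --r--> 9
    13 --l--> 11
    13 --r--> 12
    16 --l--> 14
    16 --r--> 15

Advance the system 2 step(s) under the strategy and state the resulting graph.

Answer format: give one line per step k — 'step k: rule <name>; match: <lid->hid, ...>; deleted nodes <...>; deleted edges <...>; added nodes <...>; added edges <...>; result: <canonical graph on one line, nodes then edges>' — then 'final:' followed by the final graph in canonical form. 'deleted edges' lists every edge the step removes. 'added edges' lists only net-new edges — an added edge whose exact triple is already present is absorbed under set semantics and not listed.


step 1: rule r1; match: 0->13, 1->11, 2->8, 3->9, 4->12; deleted nodes 8, 11; deleted edges (11,8,l); (11,9,r); (13,11,l); (13,12,r); added nodes 17; added edges (13,9,l); (13,17,r); (17,12,l); (17,12,r); result: nodes: 0:T, 2:O, 3:A, 4:W, 6:A, 9:T, 12:T, 13:A, 14:T, 15:W, 16:A, 17:A edges: (3,0,l); (3,2,r); (6,3,l); (6,4,r); (13,9,l); (13,17,r); (16,14,l); (16,15,r); (17,12,l); (17,12,r)
step 2: rule r2; match: 0->6, 1->3, 2->0, 3->2, 4->4; deleted nodes 0, 3; deleted edges (3,0,l); (3,2,r); (6,3,l); (6,4,r); added nodes (none); added edges (6,2,r); (6,4,l); result: nodes: 2:O, 4:W, 6:A, 9:T, 12:T, 13:A, 14:T, 15:W, 16:A, 17:A edges: (6,2,r); (6,4,l); (13,9,l); (13,17,r); (16,14,l); (16,15,r); (17,12,l); (17,12,r)
final:
nodes: 2:O, 4:W, 6:A, 9:T, 12:T, 13:A, 14:T, 15:W, 16:A, 17:A
edges: (6,2,r); (6,4,l); (13,9,l); (13,17,r); (16,14,l); (16,15,r); (17,12,l); (17,12,r)


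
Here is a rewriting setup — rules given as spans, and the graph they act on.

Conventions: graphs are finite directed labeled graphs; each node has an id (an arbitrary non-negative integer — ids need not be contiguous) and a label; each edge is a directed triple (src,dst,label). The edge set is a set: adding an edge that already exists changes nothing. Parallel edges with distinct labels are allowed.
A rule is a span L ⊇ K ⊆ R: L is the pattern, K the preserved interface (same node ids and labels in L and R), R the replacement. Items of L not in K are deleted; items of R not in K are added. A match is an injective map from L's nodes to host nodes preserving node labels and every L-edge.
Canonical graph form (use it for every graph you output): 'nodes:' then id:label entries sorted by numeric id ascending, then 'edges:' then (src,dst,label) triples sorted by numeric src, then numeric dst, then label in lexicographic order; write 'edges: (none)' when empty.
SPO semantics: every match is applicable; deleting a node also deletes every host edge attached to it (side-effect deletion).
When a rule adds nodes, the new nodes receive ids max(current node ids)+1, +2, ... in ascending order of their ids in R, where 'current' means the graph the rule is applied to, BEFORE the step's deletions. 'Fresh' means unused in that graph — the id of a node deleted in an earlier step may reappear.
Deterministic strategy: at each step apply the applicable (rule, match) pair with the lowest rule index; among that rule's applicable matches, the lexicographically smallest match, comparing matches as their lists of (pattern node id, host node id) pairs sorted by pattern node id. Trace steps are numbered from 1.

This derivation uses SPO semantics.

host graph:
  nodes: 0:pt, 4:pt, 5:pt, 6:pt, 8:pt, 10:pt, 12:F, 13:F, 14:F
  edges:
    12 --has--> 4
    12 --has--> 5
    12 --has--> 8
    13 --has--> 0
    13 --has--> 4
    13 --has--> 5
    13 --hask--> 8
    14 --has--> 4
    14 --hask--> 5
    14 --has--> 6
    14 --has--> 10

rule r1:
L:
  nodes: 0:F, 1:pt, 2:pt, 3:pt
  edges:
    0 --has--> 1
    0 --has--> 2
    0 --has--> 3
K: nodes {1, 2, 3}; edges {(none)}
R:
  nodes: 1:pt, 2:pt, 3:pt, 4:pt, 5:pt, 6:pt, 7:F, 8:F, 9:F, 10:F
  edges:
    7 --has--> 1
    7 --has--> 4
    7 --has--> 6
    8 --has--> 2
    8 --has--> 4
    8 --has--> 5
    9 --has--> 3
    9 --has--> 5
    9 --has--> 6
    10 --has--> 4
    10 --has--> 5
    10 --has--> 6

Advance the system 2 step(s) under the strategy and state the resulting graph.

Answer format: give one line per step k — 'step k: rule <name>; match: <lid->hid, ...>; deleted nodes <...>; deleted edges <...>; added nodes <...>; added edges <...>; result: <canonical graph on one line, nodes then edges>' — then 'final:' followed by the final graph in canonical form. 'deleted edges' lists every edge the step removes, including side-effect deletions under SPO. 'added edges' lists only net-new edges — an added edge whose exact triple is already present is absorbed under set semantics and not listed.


step 1: rule r1; match: 0->12, 1->4, 2->5, 3->8; deleted nodes 12; deleted edges (12,4,has); (12,5,has); (12,8,has); added nodes 15, 16, 17, 18, 19, 20, 21; added edges (18,4,has); (18,15,has); (18,17,has); (19,5,has); (19,15,has); (19,16,has); (20,8,has); (20,16,has); (20,17,has); (21,15,has); (21,16,has); (21,17,has); result: nodes: 0:pt, 4:pt, 5:pt, 6:pt, 8:pt, 10:pt, 13:F, 14:F, 15:pt, 16:pt, 17:pt, 18:F, 19:F, 20:F, 21:F edges: (13,0,has); (13,4,has); (13,5,has); (13,8,hask); (14,4,has); (14,5,hask); (14,6,has); (14,10,has); (18,4,has); (18,15,has); (18,17,has); (19,5,has); (19,15,has); (19,16,has); (20,8,has); (20,16,has); (20,17,has); (21,15,has); (21,16,has); (21,17,has)
step 2: rule r1; match: 0->13, 1->0, 2->4, 3->5; deleted nodes 13; deleted edges (13,0,has); (13,4,has); (13,5,has); (13,8,hask); added nodes 22, 23, 24, 25, 26, 27, 28; added edges (25,0,has); (25,22,has); (25,24,has); (26,4,has); (26,22,has); (26,23,has); (27,5,has); (27,23,has); (27,24,has); (28,22,has); (28,23,has); (28,24,has); result: nodes: 0:pt, 4:pt, 5:pt, 6:pt, 8:pt, 10:pt, 14:F, 15:pt, 16:pt, 17:pt, 18:F, 19:F, 20:F, 21:F, 22:pt, 23:pt, 24:pt, 25:F, 26:F, 27:F, 28:F edges: (14,4,has); (14,5,hask); (14,6,has); (14,10,has); (18,4,has); (18,15,has); (18,17,has); (19,5,has); (19,15,has); (19,16,has); (20,8,has); (20,16,has); (20,17,has); (21,15,has); (21,16,has); (21,17,has); (25,0,has); (25,22,has); (25,24,has); (26,4,has); (26,22,has); (26,23,has); (27,5,has); (27,23,has); (27,24,has); (28,22,has); (28,23,has); (28,24,has)
final:
nodes: 0:pt, 4:pt, 5:pt, 6:pt, 8:pt, 10:pt, 14:F, 15:pt, 16:pt, 17:pt, 18:F, 19:F, 20:F, 21:F, 22:pt, 23:pt, 24:pt, 25:F, 26:F, 27:F, 28:F
edges: (14,4,has); (14,5,hask); (14,6,has); (14,10,has); (18,4,has); (18,15,has); (18,17,has); (19,5,has); (19,15,has); (19,16,has); (20,8,has); (20,16,has); (20,17,has); (21,15,has); (21,16,has); (21,17,has); (25,0,has); (25,22,has); (25,24,has); (26,4,has); (26,22,has); (26,23,has); (27,5,has); (27,23,has); (27,24,has); (28,22,has); (28,23,has); (28,24,has)


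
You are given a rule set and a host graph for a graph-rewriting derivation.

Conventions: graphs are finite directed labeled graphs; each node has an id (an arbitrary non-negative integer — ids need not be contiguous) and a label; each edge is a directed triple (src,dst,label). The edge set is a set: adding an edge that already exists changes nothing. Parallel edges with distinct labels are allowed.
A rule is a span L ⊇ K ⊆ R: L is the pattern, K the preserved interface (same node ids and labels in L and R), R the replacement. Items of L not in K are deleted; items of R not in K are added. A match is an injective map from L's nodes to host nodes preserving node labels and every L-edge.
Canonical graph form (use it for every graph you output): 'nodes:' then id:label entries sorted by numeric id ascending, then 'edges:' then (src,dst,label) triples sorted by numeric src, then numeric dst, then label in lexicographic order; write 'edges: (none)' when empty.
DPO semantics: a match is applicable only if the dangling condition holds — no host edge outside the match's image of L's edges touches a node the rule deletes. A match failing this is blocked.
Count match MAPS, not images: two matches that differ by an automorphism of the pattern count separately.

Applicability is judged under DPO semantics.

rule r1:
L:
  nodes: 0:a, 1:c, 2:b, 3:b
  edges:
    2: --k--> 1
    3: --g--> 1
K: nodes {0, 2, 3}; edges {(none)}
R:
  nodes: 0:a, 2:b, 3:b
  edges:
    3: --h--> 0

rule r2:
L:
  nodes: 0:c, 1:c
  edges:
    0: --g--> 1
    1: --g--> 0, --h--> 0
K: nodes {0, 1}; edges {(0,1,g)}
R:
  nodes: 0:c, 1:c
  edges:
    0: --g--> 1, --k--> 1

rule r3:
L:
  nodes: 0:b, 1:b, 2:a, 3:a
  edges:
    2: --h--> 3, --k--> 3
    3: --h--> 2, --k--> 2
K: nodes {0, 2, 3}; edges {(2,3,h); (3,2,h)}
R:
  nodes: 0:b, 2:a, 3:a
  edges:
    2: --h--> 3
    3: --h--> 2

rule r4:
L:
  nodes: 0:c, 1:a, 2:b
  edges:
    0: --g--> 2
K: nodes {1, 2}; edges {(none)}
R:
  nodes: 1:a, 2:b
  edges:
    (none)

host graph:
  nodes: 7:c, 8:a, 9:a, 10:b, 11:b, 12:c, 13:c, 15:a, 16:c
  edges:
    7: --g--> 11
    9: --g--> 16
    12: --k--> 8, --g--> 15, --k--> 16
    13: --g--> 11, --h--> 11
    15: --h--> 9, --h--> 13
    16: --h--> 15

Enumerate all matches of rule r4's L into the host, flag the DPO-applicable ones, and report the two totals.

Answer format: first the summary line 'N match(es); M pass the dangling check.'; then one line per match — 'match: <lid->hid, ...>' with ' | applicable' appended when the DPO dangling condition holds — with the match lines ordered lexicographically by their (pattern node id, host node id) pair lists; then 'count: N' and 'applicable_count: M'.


6 match(es); 3 pass the dangling check.
match: 0->7, 1->8, 2->11 | applicable
match: 0->7, 1->9, 2->11 | applicable
match: 0->7, 1->15, 2->11 | applicable
match: 0->13, 1->8, 2->11
match: 0->13, 1->9, 2->11
match: 0->13, 1->15, 2->11
count: 6
applicable_count: 3


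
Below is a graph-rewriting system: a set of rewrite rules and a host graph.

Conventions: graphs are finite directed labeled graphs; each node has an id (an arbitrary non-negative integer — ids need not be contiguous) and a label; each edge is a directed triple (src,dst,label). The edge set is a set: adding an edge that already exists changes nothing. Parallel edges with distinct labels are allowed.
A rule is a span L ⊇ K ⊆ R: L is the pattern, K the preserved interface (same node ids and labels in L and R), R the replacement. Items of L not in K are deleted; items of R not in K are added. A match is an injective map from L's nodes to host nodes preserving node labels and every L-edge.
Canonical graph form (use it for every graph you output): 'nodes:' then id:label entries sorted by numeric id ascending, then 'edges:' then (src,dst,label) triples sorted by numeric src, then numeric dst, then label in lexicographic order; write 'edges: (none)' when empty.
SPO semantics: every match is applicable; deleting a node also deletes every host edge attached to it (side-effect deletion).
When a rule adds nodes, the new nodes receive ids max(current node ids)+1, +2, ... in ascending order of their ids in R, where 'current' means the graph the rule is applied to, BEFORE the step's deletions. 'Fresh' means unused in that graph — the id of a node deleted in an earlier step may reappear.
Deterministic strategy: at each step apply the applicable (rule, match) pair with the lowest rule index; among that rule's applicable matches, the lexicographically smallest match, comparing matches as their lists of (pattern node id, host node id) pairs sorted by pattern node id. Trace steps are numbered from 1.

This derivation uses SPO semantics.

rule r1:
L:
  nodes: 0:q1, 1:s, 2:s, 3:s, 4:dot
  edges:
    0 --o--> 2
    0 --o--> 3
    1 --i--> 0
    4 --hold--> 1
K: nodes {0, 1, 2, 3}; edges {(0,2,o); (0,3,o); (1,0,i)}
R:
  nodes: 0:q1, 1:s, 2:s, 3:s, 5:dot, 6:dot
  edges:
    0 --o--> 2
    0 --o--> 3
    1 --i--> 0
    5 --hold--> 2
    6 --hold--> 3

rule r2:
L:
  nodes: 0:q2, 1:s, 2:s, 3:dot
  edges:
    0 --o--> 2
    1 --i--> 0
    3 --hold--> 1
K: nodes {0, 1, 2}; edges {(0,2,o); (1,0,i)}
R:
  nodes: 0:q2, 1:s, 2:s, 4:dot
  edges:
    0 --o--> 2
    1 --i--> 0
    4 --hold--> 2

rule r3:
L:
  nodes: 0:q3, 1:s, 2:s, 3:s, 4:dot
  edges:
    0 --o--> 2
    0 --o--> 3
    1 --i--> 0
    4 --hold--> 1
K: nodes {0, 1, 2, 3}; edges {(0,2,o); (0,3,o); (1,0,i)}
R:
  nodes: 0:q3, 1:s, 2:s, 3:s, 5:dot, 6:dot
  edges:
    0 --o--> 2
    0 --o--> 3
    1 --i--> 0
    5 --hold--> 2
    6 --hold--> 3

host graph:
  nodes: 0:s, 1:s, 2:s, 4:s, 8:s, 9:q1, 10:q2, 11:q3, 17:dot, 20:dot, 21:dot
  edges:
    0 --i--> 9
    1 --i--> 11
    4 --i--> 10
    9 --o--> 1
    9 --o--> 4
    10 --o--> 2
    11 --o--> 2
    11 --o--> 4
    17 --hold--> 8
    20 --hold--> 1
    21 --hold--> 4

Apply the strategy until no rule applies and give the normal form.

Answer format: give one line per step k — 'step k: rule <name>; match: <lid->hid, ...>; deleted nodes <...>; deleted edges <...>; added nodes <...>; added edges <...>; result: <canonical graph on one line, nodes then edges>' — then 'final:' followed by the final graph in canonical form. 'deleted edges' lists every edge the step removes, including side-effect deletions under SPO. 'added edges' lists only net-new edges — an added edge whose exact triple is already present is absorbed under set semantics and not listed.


step 1: rule r2; match: 0->10, 1->4, 2->2, 3->21; deleted nodes 21; deleted edges (21,4,hold); added nodes 22; added edges (22,2,hold); result: nodes: 0:s, 1:s, 2:s, 4:s, 8:s, 9:q1, 10:q2, 11:q3, 17:dot, 20:dot, 22:dot edges: (0,9,i); (1,11,i); (4,10,i); (9,1,o); (9,4,o); (10,2,o); (11,2,o); (11,4,o); (17,8,hold); (20,1,hold); (22,2,hold)
step 2: rule r3; match: 0->11, 1->1, 2->2, 3->4, 4->20; deleted nodes 20; deleted edges (20,1,hold); added nodes 23, 24; added edges (23,2,hold); (24,4,hold); result: nodes: 0:s, 1:s, 2:s, 4:s, 8:s, 9:q1, 10:q2, 11:q3, 17:dot, 22:dot, 23:dot, 24:dot edges: (0,9,i); (1,11,i); (4,10,i); (9,1,o); (9,4,o); (10,2,o); (11,2,o); (11,4,o); (17,8,hold); (22,2,hold); (23,2,hold); (24,4,hold)
step 3: rule r2; match: 0->10, 1->4, 2->2, 3->24; deleted nodes 24; deleted edges (24,4,hold); added nodes 25; added edges (25,2,hold); result: nodes: 0:s, 1:s, 2:s, 4:s, 8:s, 9:q1, 10:q2, 11:q3, 17:dot, 22:dot, 23:dot, 25:dot edges: (0,9,i); (1,11,i); (4,10,i); (9,1,o); (9,4,o); (10,2,o); (11,2,o); (11,4,o); (17,8,hold); (22,2,hold); (23,2,hold); (25,2,hold)
final:
nodes: 0:s, 1:s, 2:s, 4:s, 8:s, 9:q1, 10:q2, 11:q3, 17:dot, 22:dot, 23:dot, 25:dot
edges: (0,9,i); (1,11,i); (4,10,i); (9,1,o); (9,4,o); (10,2,o); (11,2,o); (11,4,o); (17,8,hold); (22,2,hold); (23,2,hold); (25,2,hold)


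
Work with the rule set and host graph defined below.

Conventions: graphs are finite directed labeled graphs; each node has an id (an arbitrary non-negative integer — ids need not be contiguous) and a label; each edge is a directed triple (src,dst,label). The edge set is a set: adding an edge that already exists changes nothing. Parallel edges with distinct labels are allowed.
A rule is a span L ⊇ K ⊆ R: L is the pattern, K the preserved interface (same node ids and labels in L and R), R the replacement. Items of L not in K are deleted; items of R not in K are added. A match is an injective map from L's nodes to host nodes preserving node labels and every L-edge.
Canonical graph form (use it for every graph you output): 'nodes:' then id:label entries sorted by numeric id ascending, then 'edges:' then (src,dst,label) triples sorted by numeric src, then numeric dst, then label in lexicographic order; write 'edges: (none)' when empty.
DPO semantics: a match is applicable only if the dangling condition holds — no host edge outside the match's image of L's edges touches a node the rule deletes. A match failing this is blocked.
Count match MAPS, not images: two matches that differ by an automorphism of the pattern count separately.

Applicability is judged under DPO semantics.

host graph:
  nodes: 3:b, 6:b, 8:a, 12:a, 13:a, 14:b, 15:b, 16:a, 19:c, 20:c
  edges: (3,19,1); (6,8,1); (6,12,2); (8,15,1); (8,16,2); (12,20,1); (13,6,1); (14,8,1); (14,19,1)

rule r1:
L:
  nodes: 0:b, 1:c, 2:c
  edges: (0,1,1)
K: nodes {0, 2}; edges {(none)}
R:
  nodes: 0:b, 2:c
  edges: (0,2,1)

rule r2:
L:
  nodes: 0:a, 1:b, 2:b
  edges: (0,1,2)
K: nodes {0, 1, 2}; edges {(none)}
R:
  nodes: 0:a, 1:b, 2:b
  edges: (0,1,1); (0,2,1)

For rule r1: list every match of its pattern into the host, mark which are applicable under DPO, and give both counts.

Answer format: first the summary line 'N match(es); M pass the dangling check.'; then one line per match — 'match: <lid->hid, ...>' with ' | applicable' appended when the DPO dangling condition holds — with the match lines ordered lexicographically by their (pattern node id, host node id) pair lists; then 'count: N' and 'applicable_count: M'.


2 match(es); 0 pass the dangling check.
match: 0->3, 1->19, 2->20
match: 0->14, 1->19, 2->20
count: 2
applicable_count: 0


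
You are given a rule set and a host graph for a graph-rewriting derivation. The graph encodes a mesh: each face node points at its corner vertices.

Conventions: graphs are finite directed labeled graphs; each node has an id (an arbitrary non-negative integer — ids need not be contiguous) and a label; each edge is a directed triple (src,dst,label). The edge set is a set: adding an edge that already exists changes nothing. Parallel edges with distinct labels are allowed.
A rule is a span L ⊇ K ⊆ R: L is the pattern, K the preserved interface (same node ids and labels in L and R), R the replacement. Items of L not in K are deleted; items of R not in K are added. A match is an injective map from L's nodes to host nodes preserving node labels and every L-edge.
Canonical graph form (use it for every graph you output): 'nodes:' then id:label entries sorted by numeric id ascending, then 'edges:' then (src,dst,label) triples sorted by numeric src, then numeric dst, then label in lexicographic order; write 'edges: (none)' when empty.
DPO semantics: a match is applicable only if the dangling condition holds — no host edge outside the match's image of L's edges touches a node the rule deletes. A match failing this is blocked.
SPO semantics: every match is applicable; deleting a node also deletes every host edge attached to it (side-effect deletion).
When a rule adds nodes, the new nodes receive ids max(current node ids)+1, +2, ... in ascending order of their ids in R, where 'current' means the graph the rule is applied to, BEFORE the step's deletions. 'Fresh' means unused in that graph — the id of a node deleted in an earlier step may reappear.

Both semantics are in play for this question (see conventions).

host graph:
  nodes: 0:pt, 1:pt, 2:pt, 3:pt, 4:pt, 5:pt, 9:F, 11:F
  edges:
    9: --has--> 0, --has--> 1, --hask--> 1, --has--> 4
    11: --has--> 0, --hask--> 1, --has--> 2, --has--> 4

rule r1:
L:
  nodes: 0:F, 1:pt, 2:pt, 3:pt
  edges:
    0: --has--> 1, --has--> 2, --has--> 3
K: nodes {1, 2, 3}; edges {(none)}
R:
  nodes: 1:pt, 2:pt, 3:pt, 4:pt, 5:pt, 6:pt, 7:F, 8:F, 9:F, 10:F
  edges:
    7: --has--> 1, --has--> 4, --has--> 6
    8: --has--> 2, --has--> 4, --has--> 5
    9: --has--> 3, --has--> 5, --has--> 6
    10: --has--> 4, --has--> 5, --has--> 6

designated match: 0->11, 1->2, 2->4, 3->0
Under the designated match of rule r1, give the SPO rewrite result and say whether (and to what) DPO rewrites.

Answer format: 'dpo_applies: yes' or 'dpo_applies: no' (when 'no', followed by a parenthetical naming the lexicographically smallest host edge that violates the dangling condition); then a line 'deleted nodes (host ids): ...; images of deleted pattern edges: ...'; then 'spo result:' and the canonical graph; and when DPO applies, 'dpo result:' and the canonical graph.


dpo_applies: no
(the rule deletes node 11, which keeps host edge (11,1,hask) outside the match image — the dangling condition fails, DPO blocks; SPO proceeds and side-deletes such edges)
deleted nodes (host ids): 11; images of deleted pattern edges: (11,0,has); (11,2,has); (11,4,has)
spo result:
nodes: 0:pt, 1:pt, 2:pt, 3:pt, 4:pt, 5:pt, 9:F, 12:pt, 13:pt, 14:pt, 15:F, 16:F, 17:F, 18:F
edges: (9,0,has); (9,1,has); (9,1,hask); (9,4,has); (15,2,has); (15,12,has); (15,14,has); (16,4,has); (16,12,has); (16,13,has); (17,0,has); (17,13,has); (17,14,has); (18,12,has); (18,13,has); (18,14,has)


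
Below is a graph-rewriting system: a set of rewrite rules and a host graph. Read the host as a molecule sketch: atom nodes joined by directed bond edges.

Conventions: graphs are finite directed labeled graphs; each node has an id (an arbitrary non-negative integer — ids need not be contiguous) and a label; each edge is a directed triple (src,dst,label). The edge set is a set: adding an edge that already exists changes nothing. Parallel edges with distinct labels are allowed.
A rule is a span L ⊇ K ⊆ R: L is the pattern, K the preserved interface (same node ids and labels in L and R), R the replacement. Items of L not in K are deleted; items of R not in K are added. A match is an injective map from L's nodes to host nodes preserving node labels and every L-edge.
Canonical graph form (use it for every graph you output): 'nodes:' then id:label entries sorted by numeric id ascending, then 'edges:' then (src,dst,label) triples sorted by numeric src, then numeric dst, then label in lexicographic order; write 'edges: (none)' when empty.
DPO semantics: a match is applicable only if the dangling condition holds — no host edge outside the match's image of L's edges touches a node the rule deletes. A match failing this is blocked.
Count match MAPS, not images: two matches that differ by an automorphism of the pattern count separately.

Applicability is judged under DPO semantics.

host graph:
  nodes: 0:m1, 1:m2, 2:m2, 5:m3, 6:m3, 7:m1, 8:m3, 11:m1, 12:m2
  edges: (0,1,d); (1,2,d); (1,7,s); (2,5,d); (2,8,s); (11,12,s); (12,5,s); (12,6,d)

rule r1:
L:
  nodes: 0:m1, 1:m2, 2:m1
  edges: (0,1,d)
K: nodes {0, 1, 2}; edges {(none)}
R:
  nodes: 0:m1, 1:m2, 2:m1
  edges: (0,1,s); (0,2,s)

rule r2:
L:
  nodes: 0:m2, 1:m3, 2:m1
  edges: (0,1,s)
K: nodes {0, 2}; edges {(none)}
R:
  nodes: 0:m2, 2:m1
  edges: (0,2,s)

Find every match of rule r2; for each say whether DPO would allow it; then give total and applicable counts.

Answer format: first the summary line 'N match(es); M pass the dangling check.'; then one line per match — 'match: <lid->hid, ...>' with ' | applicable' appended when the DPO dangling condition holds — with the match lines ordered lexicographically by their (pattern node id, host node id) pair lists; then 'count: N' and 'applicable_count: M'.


6 match(es); 3 pass the dangling check.
match: 0->2, 1->8, 2->0 | applicable
match: 0->2, 1->8, 2->7 | applicable
match: 0->2, 1->8, 2->11 | applicable
match: 0->12, 1->5, 2->0
match: 0->12, 1->5, 2->7
match: 0->12, 1->5, 2->11
count: 6
applicable_count: 3


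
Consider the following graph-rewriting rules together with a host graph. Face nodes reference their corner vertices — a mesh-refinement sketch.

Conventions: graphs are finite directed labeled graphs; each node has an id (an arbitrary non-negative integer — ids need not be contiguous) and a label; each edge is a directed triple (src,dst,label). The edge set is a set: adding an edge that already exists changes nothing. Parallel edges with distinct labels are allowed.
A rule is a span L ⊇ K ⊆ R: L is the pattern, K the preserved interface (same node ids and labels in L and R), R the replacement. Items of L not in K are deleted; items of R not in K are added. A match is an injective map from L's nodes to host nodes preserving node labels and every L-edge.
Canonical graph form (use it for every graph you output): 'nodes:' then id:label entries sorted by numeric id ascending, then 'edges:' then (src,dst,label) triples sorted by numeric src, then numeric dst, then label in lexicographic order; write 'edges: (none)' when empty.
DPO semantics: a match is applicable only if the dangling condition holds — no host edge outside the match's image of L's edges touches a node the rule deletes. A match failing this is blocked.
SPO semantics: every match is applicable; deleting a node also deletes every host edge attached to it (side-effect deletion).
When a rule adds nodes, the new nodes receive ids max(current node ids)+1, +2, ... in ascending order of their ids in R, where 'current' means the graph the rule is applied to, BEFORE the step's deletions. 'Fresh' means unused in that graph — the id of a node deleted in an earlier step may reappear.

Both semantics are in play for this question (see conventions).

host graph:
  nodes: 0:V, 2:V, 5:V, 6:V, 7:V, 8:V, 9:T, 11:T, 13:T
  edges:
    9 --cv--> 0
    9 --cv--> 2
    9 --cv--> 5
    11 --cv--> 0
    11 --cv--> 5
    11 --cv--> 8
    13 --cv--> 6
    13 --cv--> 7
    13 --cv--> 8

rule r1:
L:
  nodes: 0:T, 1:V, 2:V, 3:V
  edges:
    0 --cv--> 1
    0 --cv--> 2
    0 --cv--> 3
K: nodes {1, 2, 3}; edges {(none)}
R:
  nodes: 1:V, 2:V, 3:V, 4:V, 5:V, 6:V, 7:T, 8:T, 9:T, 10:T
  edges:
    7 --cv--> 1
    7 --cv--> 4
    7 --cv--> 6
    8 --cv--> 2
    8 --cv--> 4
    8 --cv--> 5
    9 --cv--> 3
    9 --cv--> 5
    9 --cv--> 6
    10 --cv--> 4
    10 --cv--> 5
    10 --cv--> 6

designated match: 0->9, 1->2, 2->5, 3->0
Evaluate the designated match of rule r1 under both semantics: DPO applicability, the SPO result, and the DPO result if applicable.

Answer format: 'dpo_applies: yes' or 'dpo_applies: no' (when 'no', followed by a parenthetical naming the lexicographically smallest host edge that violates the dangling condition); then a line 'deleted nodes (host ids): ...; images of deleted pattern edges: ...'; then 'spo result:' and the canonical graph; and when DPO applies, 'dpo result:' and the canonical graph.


dpo_applies: yes
deleted nodes (host ids): 9; images of deleted pattern edges: (9,0,cv); (9,2,cv); (9,5,cv)
spo result:
nodes: 0:V, 2:V, 5:V, 6:V, 7:V, 8:V, 11:T, 13:T, 14:V, 15:V, 16:V, 17:T, 18:T, 19:T, 20:T
edges: (11,0,cv); (11,5,cv); (11,8,cv); (13,6,cv); (13,7,cv); (13,8,cv); (17,2,cv); (17,14,cv); (17,16,cv); (18,5,cv); (18,14,cv); (18,15,cv); (19,0,cv); (19,15,cv); (19,16,cv); (20,14,cv); (20,15,cv); (20,16,cv)
dpo result:
nodes: 0:V, 2:V, 5:V, 6:V, 7:V, 8:V, 11:T, 13:T, 14:V, 15:V, 16:V, 17:T, 18:T, 19:T, 20:T
edges: (11,0,cv); (11,5,cv); (11,8,cv); (13,6,cv); (13,7,cv); (13,8,cv); (17,2,cv); (17,14,cv); (17,16,cv); (18,5,cv); (18,14,cv); (18,15,cv); (19,0,cv); (19,15,cv); (19,16,cv); (20,14,cv); (20,15,cv); (20,16,cv)
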